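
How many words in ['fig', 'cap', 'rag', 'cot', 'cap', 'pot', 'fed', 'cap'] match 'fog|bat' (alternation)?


Alternation 'fog|bat' matches either 'fog' or 'bat'.
Checking each word:
  'fig' -> no
  'cap' -> no
  'rag' -> no
  'cot' -> no
  'cap' -> no
  'pot' -> no
  'fed' -> no
  'cap' -> no
Matches: []
Count: 0

0


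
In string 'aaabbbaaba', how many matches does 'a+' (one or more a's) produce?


Pattern 'a+' matches one or more consecutive a's.
String: 'aaabbbaaba'
Scanning for runs of a:
  Match 1: 'aaa' (length 3)
  Match 2: 'aa' (length 2)
  Match 3: 'a' (length 1)
Total matches: 3

3


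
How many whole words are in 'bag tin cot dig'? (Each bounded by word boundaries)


Word boundaries (\b) mark the start/end of each word.
Text: 'bag tin cot dig'
Splitting by whitespace:
  Word 1: 'bag'
  Word 2: 'tin'
  Word 3: 'cot'
  Word 4: 'dig'
Total whole words: 4

4


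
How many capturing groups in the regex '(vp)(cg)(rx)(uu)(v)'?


To count capturing groups, count each '(' that starts a group.
Pattern: '(vp)(cg)(rx)(uu)(v)'
Walking through the pattern:
  Position 0: '(' -> group #1
  Position 4: '(' -> group #2
  Position 8: '(' -> group #3
  Position 12: '(' -> group #4
  Position 16: '(' -> group #5
Total capturing groups: 5

5


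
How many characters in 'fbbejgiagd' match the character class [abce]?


Character class [abce] matches any of: {a, b, c, e}
Scanning string 'fbbejgiagd' character by character:
  pos 0: 'f' -> no
  pos 1: 'b' -> MATCH
  pos 2: 'b' -> MATCH
  pos 3: 'e' -> MATCH
  pos 4: 'j' -> no
  pos 5: 'g' -> no
  pos 6: 'i' -> no
  pos 7: 'a' -> MATCH
  pos 8: 'g' -> no
  pos 9: 'd' -> no
Total matches: 4

4


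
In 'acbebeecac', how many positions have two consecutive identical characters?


Looking for consecutive identical characters in 'acbebeecac':
  pos 0-1: 'a' vs 'c' -> different
  pos 1-2: 'c' vs 'b' -> different
  pos 2-3: 'b' vs 'e' -> different
  pos 3-4: 'e' vs 'b' -> different
  pos 4-5: 'b' vs 'e' -> different
  pos 5-6: 'e' vs 'e' -> MATCH ('ee')
  pos 6-7: 'e' vs 'c' -> different
  pos 7-8: 'c' vs 'a' -> different
  pos 8-9: 'a' vs 'c' -> different
Consecutive identical pairs: ['ee']
Count: 1

1


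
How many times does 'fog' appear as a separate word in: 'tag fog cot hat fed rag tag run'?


Scanning each word for exact match 'fog':
  Word 1: 'tag' -> no
  Word 2: 'fog' -> MATCH
  Word 3: 'cot' -> no
  Word 4: 'hat' -> no
  Word 5: 'fed' -> no
  Word 6: 'rag' -> no
  Word 7: 'tag' -> no
  Word 8: 'run' -> no
Total matches: 1

1


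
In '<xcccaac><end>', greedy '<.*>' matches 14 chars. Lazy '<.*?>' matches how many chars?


Greedy '<.*>' tries to match as MUCH as possible.
Lazy '<.*?>' tries to match as LITTLE as possible.

String: '<xcccaac><end>'
Greedy '<.*>' starts at first '<' and extends to the LAST '>': '<xcccaac><end>' (14 chars)
Lazy '<.*?>' starts at first '<' and stops at the FIRST '>': '<xcccaac>' (9 chars)

9


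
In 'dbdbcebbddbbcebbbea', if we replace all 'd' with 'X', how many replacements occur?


re.sub('d', 'X', text) replaces every occurrence of 'd' with 'X'.
Text: 'dbdbcebbddbbcebbbea'
Scanning for 'd':
  pos 0: 'd' -> replacement #1
  pos 2: 'd' -> replacement #2
  pos 8: 'd' -> replacement #3
  pos 9: 'd' -> replacement #4
Total replacements: 4

4


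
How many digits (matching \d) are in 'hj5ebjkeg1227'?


\d matches any digit 0-9.
Scanning 'hj5ebjkeg1227':
  pos 2: '5' -> DIGIT
  pos 9: '1' -> DIGIT
  pos 10: '2' -> DIGIT
  pos 11: '2' -> DIGIT
  pos 12: '7' -> DIGIT
Digits found: ['5', '1', '2', '2', '7']
Total: 5

5


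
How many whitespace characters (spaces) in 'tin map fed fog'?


\s matches whitespace characters (spaces, tabs, etc.).
Text: 'tin map fed fog'
This text has 4 words separated by spaces.
Number of spaces = number of words - 1 = 4 - 1 = 3

3


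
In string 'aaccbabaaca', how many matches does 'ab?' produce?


Pattern 'ab?' matches 'a' optionally followed by 'b'.
String: 'aaccbabaaca'
Scanning left to right for 'a' then checking next char:
  Match 1: 'a' (a not followed by b)
  Match 2: 'a' (a not followed by b)
  Match 3: 'ab' (a followed by b)
  Match 4: 'a' (a not followed by b)
  Match 5: 'a' (a not followed by b)
  Match 6: 'a' (a not followed by b)
Total matches: 6

6


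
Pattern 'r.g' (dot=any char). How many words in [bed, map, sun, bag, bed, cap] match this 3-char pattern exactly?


Pattern 'r.g' means: starts with 'r', any single char, ends with 'g'.
Checking each word (must be exactly 3 chars):
  'bed' (len=3): no
  'map' (len=3): no
  'sun' (len=3): no
  'bag' (len=3): no
  'bed' (len=3): no
  'cap' (len=3): no
Matching words: []
Total: 0

0


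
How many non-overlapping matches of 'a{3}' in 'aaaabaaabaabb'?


Pattern 'a{3}' matches exactly 3 consecutive a's (greedy, non-overlapping).
String: 'aaaabaaabaabb'
Scanning for runs of a's:
  Run at pos 0: 'aaaa' (length 4) -> 1 match(es)
  Run at pos 5: 'aaa' (length 3) -> 1 match(es)
  Run at pos 9: 'aa' (length 2) -> 0 match(es)
Matches found: ['aaa', 'aaa']
Total: 2

2


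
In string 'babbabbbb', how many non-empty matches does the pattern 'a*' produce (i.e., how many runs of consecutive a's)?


Pattern 'a*' matches zero or more a's. We want non-empty runs of consecutive a's.
String: 'babbabbbb'
Walking through the string to find runs of a's:
  Run 1: positions 1-1 -> 'a'
  Run 2: positions 4-4 -> 'a'
Non-empty runs found: ['a', 'a']
Count: 2

2


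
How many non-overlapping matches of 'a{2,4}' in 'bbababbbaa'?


Pattern 'a{2,4}' matches between 2 and 4 consecutive a's (greedy).
String: 'bbababbbaa'
Finding runs of a's and applying greedy matching:
  Run at pos 2: 'a' (length 1)
  Run at pos 4: 'a' (length 1)
  Run at pos 8: 'aa' (length 2)
Matches: ['aa']
Count: 1

1


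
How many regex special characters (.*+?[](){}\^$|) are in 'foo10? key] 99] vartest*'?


Regex special characters are: . * + ? [ ] ( ) { } \ ^ $ |
Scanning 'foo10? key] 99] vartest*':
  pos 5: '?' -> SPECIAL
  pos 10: ']' -> SPECIAL
  pos 14: ']' -> SPECIAL
  pos 23: '*' -> SPECIAL
Special chars found: ['?', ']', ']', '*']
Total: 4

4


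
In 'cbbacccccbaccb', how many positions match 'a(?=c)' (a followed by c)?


Lookahead 'a(?=c)' matches 'a' only when followed by 'c'.
String: 'cbbacccccbaccb'
Checking each position where char is 'a':
  pos 3: 'a' -> MATCH (next='c')
  pos 10: 'a' -> MATCH (next='c')
Matching positions: [3, 10]
Count: 2

2


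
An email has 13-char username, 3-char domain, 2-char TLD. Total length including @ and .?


An email address has format: username@domain.tld
Username length: 13
'@' character: 1
Domain length: 3
'.' character: 1
TLD length: 2
Total = 13 + 1 + 3 + 1 + 2 = 20

20


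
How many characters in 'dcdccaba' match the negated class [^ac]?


Negated class [^ac] matches any char NOT in {a, c}
Scanning 'dcdccaba':
  pos 0: 'd' -> MATCH
  pos 1: 'c' -> no (excluded)
  pos 2: 'd' -> MATCH
  pos 3: 'c' -> no (excluded)
  pos 4: 'c' -> no (excluded)
  pos 5: 'a' -> no (excluded)
  pos 6: 'b' -> MATCH
  pos 7: 'a' -> no (excluded)
Total matches: 3

3


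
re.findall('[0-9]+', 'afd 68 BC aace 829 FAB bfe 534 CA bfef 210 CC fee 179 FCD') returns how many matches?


Pattern '[0-9]+' finds one or more digits.
Text: 'afd 68 BC aace 829 FAB bfe 534 CA bfef 210 CC fee 179 FCD'
Scanning for matches:
  Match 1: '68'
  Match 2: '829'
  Match 3: '534'
  Match 4: '210'
  Match 5: '179'
Total matches: 5

5


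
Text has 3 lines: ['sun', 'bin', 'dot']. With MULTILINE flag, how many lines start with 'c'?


With MULTILINE flag, ^ matches the start of each line.
Lines: ['sun', 'bin', 'dot']
Checking which lines start with 'c':
  Line 1: 'sun' -> no
  Line 2: 'bin' -> no
  Line 3: 'dot' -> no
Matching lines: []
Count: 0

0


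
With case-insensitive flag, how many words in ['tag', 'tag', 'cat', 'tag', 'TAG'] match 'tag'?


Case-insensitive matching: compare each word's lowercase form to 'tag'.
  'tag' -> lower='tag' -> MATCH
  'tag' -> lower='tag' -> MATCH
  'cat' -> lower='cat' -> no
  'tag' -> lower='tag' -> MATCH
  'TAG' -> lower='tag' -> MATCH
Matches: ['tag', 'tag', 'tag', 'TAG']
Count: 4

4


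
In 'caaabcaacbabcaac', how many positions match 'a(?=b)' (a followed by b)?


Lookahead 'a(?=b)' matches 'a' only when followed by 'b'.
String: 'caaabcaacbabcaac'
Checking each position where char is 'a':
  pos 1: 'a' -> no (next='a')
  pos 2: 'a' -> no (next='a')
  pos 3: 'a' -> MATCH (next='b')
  pos 6: 'a' -> no (next='a')
  pos 7: 'a' -> no (next='c')
  pos 10: 'a' -> MATCH (next='b')
  pos 13: 'a' -> no (next='a')
  pos 14: 'a' -> no (next='c')
Matching positions: [3, 10]
Count: 2

2


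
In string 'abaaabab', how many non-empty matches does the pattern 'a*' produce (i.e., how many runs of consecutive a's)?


Pattern 'a*' matches zero or more a's. We want non-empty runs of consecutive a's.
String: 'abaaabab'
Walking through the string to find runs of a's:
  Run 1: positions 0-0 -> 'a'
  Run 2: positions 2-4 -> 'aaa'
  Run 3: positions 6-6 -> 'a'
Non-empty runs found: ['a', 'aaa', 'a']
Count: 3

3


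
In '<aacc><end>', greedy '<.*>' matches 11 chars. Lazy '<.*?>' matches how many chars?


Greedy '<.*>' tries to match as MUCH as possible.
Lazy '<.*?>' tries to match as LITTLE as possible.

String: '<aacc><end>'
Greedy '<.*>' starts at first '<' and extends to the LAST '>': '<aacc><end>' (11 chars)
Lazy '<.*?>' starts at first '<' and stops at the FIRST '>': '<aacc>' (6 chars)

6


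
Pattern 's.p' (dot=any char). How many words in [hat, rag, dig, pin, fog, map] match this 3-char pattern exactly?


Pattern 's.p' means: starts with 's', any single char, ends with 'p'.
Checking each word (must be exactly 3 chars):
  'hat' (len=3): no
  'rag' (len=3): no
  'dig' (len=3): no
  'pin' (len=3): no
  'fog' (len=3): no
  'map' (len=3): no
Matching words: []
Total: 0

0


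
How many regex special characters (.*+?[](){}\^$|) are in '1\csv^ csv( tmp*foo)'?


Regex special characters are: . * + ? [ ] ( ) { } \ ^ $ |
Scanning '1\csv^ csv( tmp*foo)':
  pos 1: '\' -> SPECIAL
  pos 5: '^' -> SPECIAL
  pos 10: '(' -> SPECIAL
  pos 15: '*' -> SPECIAL
  pos 19: ')' -> SPECIAL
Special chars found: ['\\', '^', '(', '*', ')']
Total: 5

5


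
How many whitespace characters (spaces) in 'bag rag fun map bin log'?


\s matches whitespace characters (spaces, tabs, etc.).
Text: 'bag rag fun map bin log'
This text has 6 words separated by spaces.
Number of spaces = number of words - 1 = 6 - 1 = 5

5


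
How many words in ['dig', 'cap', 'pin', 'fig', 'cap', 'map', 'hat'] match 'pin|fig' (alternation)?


Alternation 'pin|fig' matches either 'pin' or 'fig'.
Checking each word:
  'dig' -> no
  'cap' -> no
  'pin' -> MATCH
  'fig' -> MATCH
  'cap' -> no
  'map' -> no
  'hat' -> no
Matches: ['pin', 'fig']
Count: 2

2


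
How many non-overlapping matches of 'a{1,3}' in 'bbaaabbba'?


Pattern 'a{1,3}' matches between 1 and 3 consecutive a's (greedy).
String: 'bbaaabbba'
Finding runs of a's and applying greedy matching:
  Run at pos 2: 'aaa' (length 3)
  Run at pos 8: 'a' (length 1)
Matches: ['aaa', 'a']
Count: 2

2


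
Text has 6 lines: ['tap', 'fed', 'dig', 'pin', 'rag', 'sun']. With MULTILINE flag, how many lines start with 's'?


With MULTILINE flag, ^ matches the start of each line.
Lines: ['tap', 'fed', 'dig', 'pin', 'rag', 'sun']
Checking which lines start with 's':
  Line 1: 'tap' -> no
  Line 2: 'fed' -> no
  Line 3: 'dig' -> no
  Line 4: 'pin' -> no
  Line 5: 'rag' -> no
  Line 6: 'sun' -> MATCH
Matching lines: ['sun']
Count: 1

1


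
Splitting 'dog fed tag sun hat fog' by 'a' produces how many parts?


Splitting by 'a' breaks the string at each occurrence of the separator.
Text: 'dog fed tag sun hat fog'
Parts after split:
  Part 1: 'dog fed t'
  Part 2: 'g sun h'
  Part 3: 't fog'
Total parts: 3

3


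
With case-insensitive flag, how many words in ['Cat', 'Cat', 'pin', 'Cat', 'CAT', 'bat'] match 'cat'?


Case-insensitive matching: compare each word's lowercase form to 'cat'.
  'Cat' -> lower='cat' -> MATCH
  'Cat' -> lower='cat' -> MATCH
  'pin' -> lower='pin' -> no
  'Cat' -> lower='cat' -> MATCH
  'CAT' -> lower='cat' -> MATCH
  'bat' -> lower='bat' -> no
Matches: ['Cat', 'Cat', 'Cat', 'CAT']
Count: 4

4


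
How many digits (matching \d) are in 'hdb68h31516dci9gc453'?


\d matches any digit 0-9.
Scanning 'hdb68h31516dci9gc453':
  pos 3: '6' -> DIGIT
  pos 4: '8' -> DIGIT
  pos 6: '3' -> DIGIT
  pos 7: '1' -> DIGIT
  pos 8: '5' -> DIGIT
  pos 9: '1' -> DIGIT
  pos 10: '6' -> DIGIT
  pos 14: '9' -> DIGIT
  pos 17: '4' -> DIGIT
  pos 18: '5' -> DIGIT
  pos 19: '3' -> DIGIT
Digits found: ['6', '8', '3', '1', '5', '1', '6', '9', '4', '5', '3']
Total: 11

11


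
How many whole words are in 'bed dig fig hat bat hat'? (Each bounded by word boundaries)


Word boundaries (\b) mark the start/end of each word.
Text: 'bed dig fig hat bat hat'
Splitting by whitespace:
  Word 1: 'bed'
  Word 2: 'dig'
  Word 3: 'fig'
  Word 4: 'hat'
  Word 5: 'bat'
  Word 6: 'hat'
Total whole words: 6

6


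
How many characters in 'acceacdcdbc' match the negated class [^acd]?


Negated class [^acd] matches any char NOT in {a, c, d}
Scanning 'acceacdcdbc':
  pos 0: 'a' -> no (excluded)
  pos 1: 'c' -> no (excluded)
  pos 2: 'c' -> no (excluded)
  pos 3: 'e' -> MATCH
  pos 4: 'a' -> no (excluded)
  pos 5: 'c' -> no (excluded)
  pos 6: 'd' -> no (excluded)
  pos 7: 'c' -> no (excluded)
  pos 8: 'd' -> no (excluded)
  pos 9: 'b' -> MATCH
  pos 10: 'c' -> no (excluded)
Total matches: 2

2


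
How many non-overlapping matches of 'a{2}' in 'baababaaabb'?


Pattern 'a{2}' matches exactly 2 consecutive a's (greedy, non-overlapping).
String: 'baababaaabb'
Scanning for runs of a's:
  Run at pos 1: 'aa' (length 2) -> 1 match(es)
  Run at pos 4: 'a' (length 1) -> 0 match(es)
  Run at pos 6: 'aaa' (length 3) -> 1 match(es)
Matches found: ['aa', 'aa']
Total: 2

2


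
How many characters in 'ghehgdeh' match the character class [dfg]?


Character class [dfg] matches any of: {d, f, g}
Scanning string 'ghehgdeh' character by character:
  pos 0: 'g' -> MATCH
  pos 1: 'h' -> no
  pos 2: 'e' -> no
  pos 3: 'h' -> no
  pos 4: 'g' -> MATCH
  pos 5: 'd' -> MATCH
  pos 6: 'e' -> no
  pos 7: 'h' -> no
Total matches: 3

3


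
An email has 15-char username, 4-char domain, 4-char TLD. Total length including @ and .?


An email address has format: username@domain.tld
Username length: 15
'@' character: 1
Domain length: 4
'.' character: 1
TLD length: 4
Total = 15 + 1 + 4 + 1 + 4 = 25

25


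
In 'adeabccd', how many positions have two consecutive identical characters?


Looking for consecutive identical characters in 'adeabccd':
  pos 0-1: 'a' vs 'd' -> different
  pos 1-2: 'd' vs 'e' -> different
  pos 2-3: 'e' vs 'a' -> different
  pos 3-4: 'a' vs 'b' -> different
  pos 4-5: 'b' vs 'c' -> different
  pos 5-6: 'c' vs 'c' -> MATCH ('cc')
  pos 6-7: 'c' vs 'd' -> different
Consecutive identical pairs: ['cc']
Count: 1

1


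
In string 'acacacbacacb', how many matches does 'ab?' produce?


Pattern 'ab?' matches 'a' optionally followed by 'b'.
String: 'acacacbacacb'
Scanning left to right for 'a' then checking next char:
  Match 1: 'a' (a not followed by b)
  Match 2: 'a' (a not followed by b)
  Match 3: 'a' (a not followed by b)
  Match 4: 'a' (a not followed by b)
  Match 5: 'a' (a not followed by b)
Total matches: 5

5


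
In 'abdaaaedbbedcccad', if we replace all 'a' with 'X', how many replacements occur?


re.sub('a', 'X', text) replaces every occurrence of 'a' with 'X'.
Text: 'abdaaaedbbedcccad'
Scanning for 'a':
  pos 0: 'a' -> replacement #1
  pos 3: 'a' -> replacement #2
  pos 4: 'a' -> replacement #3
  pos 5: 'a' -> replacement #4
  pos 15: 'a' -> replacement #5
Total replacements: 5

5


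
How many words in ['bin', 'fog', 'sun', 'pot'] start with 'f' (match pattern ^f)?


Pattern ^f anchors to start of word. Check which words begin with 'f':
  'bin' -> no
  'fog' -> MATCH (starts with 'f')
  'sun' -> no
  'pot' -> no
Matching words: ['fog']
Count: 1

1


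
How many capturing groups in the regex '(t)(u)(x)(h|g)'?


To count capturing groups, count each '(' that starts a group.
Pattern: '(t)(u)(x)(h|g)'
Walking through the pattern:
  Position 0: '(' -> group #1
  Position 3: '(' -> group #2
  Position 6: '(' -> group #3
  Position 9: '(' -> group #4
Total capturing groups: 4

4


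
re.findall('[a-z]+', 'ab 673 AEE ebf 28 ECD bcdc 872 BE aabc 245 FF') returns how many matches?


Pattern '[a-z]+' finds one or more lowercase letters.
Text: 'ab 673 AEE ebf 28 ECD bcdc 872 BE aabc 245 FF'
Scanning for matches:
  Match 1: 'ab'
  Match 2: 'ebf'
  Match 3: 'bcdc'
  Match 4: 'aabc'
Total matches: 4

4


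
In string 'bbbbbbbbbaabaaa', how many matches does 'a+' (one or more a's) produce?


Pattern 'a+' matches one or more consecutive a's.
String: 'bbbbbbbbbaabaaa'
Scanning for runs of a:
  Match 1: 'aa' (length 2)
  Match 2: 'aaa' (length 3)
Total matches: 2

2


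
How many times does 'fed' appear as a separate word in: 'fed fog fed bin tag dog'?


Scanning each word for exact match 'fed':
  Word 1: 'fed' -> MATCH
  Word 2: 'fog' -> no
  Word 3: 'fed' -> MATCH
  Word 4: 'bin' -> no
  Word 5: 'tag' -> no
  Word 6: 'dog' -> no
Total matches: 2

2


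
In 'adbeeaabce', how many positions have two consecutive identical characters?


Looking for consecutive identical characters in 'adbeeaabce':
  pos 0-1: 'a' vs 'd' -> different
  pos 1-2: 'd' vs 'b' -> different
  pos 2-3: 'b' vs 'e' -> different
  pos 3-4: 'e' vs 'e' -> MATCH ('ee')
  pos 4-5: 'e' vs 'a' -> different
  pos 5-6: 'a' vs 'a' -> MATCH ('aa')
  pos 6-7: 'a' vs 'b' -> different
  pos 7-8: 'b' vs 'c' -> different
  pos 8-9: 'c' vs 'e' -> different
Consecutive identical pairs: ['ee', 'aa']
Count: 2

2


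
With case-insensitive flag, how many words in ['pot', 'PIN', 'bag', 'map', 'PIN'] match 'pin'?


Case-insensitive matching: compare each word's lowercase form to 'pin'.
  'pot' -> lower='pot' -> no
  'PIN' -> lower='pin' -> MATCH
  'bag' -> lower='bag' -> no
  'map' -> lower='map' -> no
  'PIN' -> lower='pin' -> MATCH
Matches: ['PIN', 'PIN']
Count: 2

2


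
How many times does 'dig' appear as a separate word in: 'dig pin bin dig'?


Scanning each word for exact match 'dig':
  Word 1: 'dig' -> MATCH
  Word 2: 'pin' -> no
  Word 3: 'bin' -> no
  Word 4: 'dig' -> MATCH
Total matches: 2

2


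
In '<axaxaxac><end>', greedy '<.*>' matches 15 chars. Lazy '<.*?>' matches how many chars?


Greedy '<.*>' tries to match as MUCH as possible.
Lazy '<.*?>' tries to match as LITTLE as possible.

String: '<axaxaxac><end>'
Greedy '<.*>' starts at first '<' and extends to the LAST '>': '<axaxaxac><end>' (15 chars)
Lazy '<.*?>' starts at first '<' and stops at the FIRST '>': '<axaxaxac>' (10 chars)

10


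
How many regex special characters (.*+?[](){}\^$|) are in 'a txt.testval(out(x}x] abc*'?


Regex special characters are: . * + ? [ ] ( ) { } \ ^ $ |
Scanning 'a txt.testval(out(x}x] abc*':
  pos 5: '.' -> SPECIAL
  pos 13: '(' -> SPECIAL
  pos 17: '(' -> SPECIAL
  pos 19: '}' -> SPECIAL
  pos 21: ']' -> SPECIAL
  pos 26: '*' -> SPECIAL
Special chars found: ['.', '(', '(', '}', ']', '*']
Total: 6

6


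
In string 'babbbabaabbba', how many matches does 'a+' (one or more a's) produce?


Pattern 'a+' matches one or more consecutive a's.
String: 'babbbabaabbba'
Scanning for runs of a:
  Match 1: 'a' (length 1)
  Match 2: 'a' (length 1)
  Match 3: 'aa' (length 2)
  Match 4: 'a' (length 1)
Total matches: 4

4


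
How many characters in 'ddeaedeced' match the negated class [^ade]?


Negated class [^ade] matches any char NOT in {a, d, e}
Scanning 'ddeaedeced':
  pos 0: 'd' -> no (excluded)
  pos 1: 'd' -> no (excluded)
  pos 2: 'e' -> no (excluded)
  pos 3: 'a' -> no (excluded)
  pos 4: 'e' -> no (excluded)
  pos 5: 'd' -> no (excluded)
  pos 6: 'e' -> no (excluded)
  pos 7: 'c' -> MATCH
  pos 8: 'e' -> no (excluded)
  pos 9: 'd' -> no (excluded)
Total matches: 1

1


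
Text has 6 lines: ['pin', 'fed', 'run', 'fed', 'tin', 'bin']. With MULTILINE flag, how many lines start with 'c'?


With MULTILINE flag, ^ matches the start of each line.
Lines: ['pin', 'fed', 'run', 'fed', 'tin', 'bin']
Checking which lines start with 'c':
  Line 1: 'pin' -> no
  Line 2: 'fed' -> no
  Line 3: 'run' -> no
  Line 4: 'fed' -> no
  Line 5: 'tin' -> no
  Line 6: 'bin' -> no
Matching lines: []
Count: 0

0


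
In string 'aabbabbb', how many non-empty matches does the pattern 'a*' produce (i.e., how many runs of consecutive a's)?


Pattern 'a*' matches zero or more a's. We want non-empty runs of consecutive a's.
String: 'aabbabbb'
Walking through the string to find runs of a's:
  Run 1: positions 0-1 -> 'aa'
  Run 2: positions 4-4 -> 'a'
Non-empty runs found: ['aa', 'a']
Count: 2

2


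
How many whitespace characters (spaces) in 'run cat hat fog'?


\s matches whitespace characters (spaces, tabs, etc.).
Text: 'run cat hat fog'
This text has 4 words separated by spaces.
Number of spaces = number of words - 1 = 4 - 1 = 3

3


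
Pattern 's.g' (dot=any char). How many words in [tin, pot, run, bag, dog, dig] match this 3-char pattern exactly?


Pattern 's.g' means: starts with 's', any single char, ends with 'g'.
Checking each word (must be exactly 3 chars):
  'tin' (len=3): no
  'pot' (len=3): no
  'run' (len=3): no
  'bag' (len=3): no
  'dog' (len=3): no
  'dig' (len=3): no
Matching words: []
Total: 0

0


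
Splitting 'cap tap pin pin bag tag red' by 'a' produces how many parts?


Splitting by 'a' breaks the string at each occurrence of the separator.
Text: 'cap tap pin pin bag tag red'
Parts after split:
  Part 1: 'c'
  Part 2: 'p t'
  Part 3: 'p pin pin b'
  Part 4: 'g t'
  Part 5: 'g red'
Total parts: 5

5


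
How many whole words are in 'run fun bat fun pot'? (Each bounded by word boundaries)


Word boundaries (\b) mark the start/end of each word.
Text: 'run fun bat fun pot'
Splitting by whitespace:
  Word 1: 'run'
  Word 2: 'fun'
  Word 3: 'bat'
  Word 4: 'fun'
  Word 5: 'pot'
Total whole words: 5

5


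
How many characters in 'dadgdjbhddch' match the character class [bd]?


Character class [bd] matches any of: {b, d}
Scanning string 'dadgdjbhddch' character by character:
  pos 0: 'd' -> MATCH
  pos 1: 'a' -> no
  pos 2: 'd' -> MATCH
  pos 3: 'g' -> no
  pos 4: 'd' -> MATCH
  pos 5: 'j' -> no
  pos 6: 'b' -> MATCH
  pos 7: 'h' -> no
  pos 8: 'd' -> MATCH
  pos 9: 'd' -> MATCH
  pos 10: 'c' -> no
  pos 11: 'h' -> no
Total matches: 6

6


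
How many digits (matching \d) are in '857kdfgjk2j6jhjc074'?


\d matches any digit 0-9.
Scanning '857kdfgjk2j6jhjc074':
  pos 0: '8' -> DIGIT
  pos 1: '5' -> DIGIT
  pos 2: '7' -> DIGIT
  pos 9: '2' -> DIGIT
  pos 11: '6' -> DIGIT
  pos 16: '0' -> DIGIT
  pos 17: '7' -> DIGIT
  pos 18: '4' -> DIGIT
Digits found: ['8', '5', '7', '2', '6', '0', '7', '4']
Total: 8

8


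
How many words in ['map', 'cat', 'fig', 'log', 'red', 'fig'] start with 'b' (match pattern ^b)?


Pattern ^b anchors to start of word. Check which words begin with 'b':
  'map' -> no
  'cat' -> no
  'fig' -> no
  'log' -> no
  'red' -> no
  'fig' -> no
Matching words: []
Count: 0

0


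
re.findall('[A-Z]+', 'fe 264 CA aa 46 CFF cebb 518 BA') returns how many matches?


Pattern '[A-Z]+' finds one or more uppercase letters.
Text: 'fe 264 CA aa 46 CFF cebb 518 BA'
Scanning for matches:
  Match 1: 'CA'
  Match 2: 'CFF'
  Match 3: 'BA'
Total matches: 3

3


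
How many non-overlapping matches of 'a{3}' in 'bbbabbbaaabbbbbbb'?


Pattern 'a{3}' matches exactly 3 consecutive a's (greedy, non-overlapping).
String: 'bbbabbbaaabbbbbbb'
Scanning for runs of a's:
  Run at pos 3: 'a' (length 1) -> 0 match(es)
  Run at pos 7: 'aaa' (length 3) -> 1 match(es)
Matches found: ['aaa']
Total: 1

1


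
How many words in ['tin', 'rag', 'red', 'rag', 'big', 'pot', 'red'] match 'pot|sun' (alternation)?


Alternation 'pot|sun' matches either 'pot' or 'sun'.
Checking each word:
  'tin' -> no
  'rag' -> no
  'red' -> no
  'rag' -> no
  'big' -> no
  'pot' -> MATCH
  'red' -> no
Matches: ['pot']
Count: 1

1


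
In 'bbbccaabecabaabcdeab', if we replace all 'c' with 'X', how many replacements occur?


re.sub('c', 'X', text) replaces every occurrence of 'c' with 'X'.
Text: 'bbbccaabecabaabcdeab'
Scanning for 'c':
  pos 3: 'c' -> replacement #1
  pos 4: 'c' -> replacement #2
  pos 9: 'c' -> replacement #3
  pos 15: 'c' -> replacement #4
Total replacements: 4

4


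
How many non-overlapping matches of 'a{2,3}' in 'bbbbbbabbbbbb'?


Pattern 'a{2,3}' matches between 2 and 3 consecutive a's (greedy).
String: 'bbbbbbabbbbbb'
Finding runs of a's and applying greedy matching:
  Run at pos 6: 'a' (length 1)
Matches: []
Count: 0

0


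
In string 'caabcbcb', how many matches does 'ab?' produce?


Pattern 'ab?' matches 'a' optionally followed by 'b'.
String: 'caabcbcb'
Scanning left to right for 'a' then checking next char:
  Match 1: 'a' (a not followed by b)
  Match 2: 'ab' (a followed by b)
Total matches: 2

2


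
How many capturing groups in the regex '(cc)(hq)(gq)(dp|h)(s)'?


To count capturing groups, count each '(' that starts a group.
Pattern: '(cc)(hq)(gq)(dp|h)(s)'
Walking through the pattern:
  Position 0: '(' -> group #1
  Position 4: '(' -> group #2
  Position 8: '(' -> group #3
  Position 12: '(' -> group #4
  Position 18: '(' -> group #5
Total capturing groups: 5

5


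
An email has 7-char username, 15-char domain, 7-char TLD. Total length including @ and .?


An email address has format: username@domain.tld
Username length: 7
'@' character: 1
Domain length: 15
'.' character: 1
TLD length: 7
Total = 7 + 1 + 15 + 1 + 7 = 31

31


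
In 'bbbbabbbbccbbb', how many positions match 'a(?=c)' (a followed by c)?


Lookahead 'a(?=c)' matches 'a' only when followed by 'c'.
String: 'bbbbabbbbccbbb'
Checking each position where char is 'a':
  pos 4: 'a' -> no (next='b')
Matching positions: []
Count: 0

0


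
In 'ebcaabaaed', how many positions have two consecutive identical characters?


Looking for consecutive identical characters in 'ebcaabaaed':
  pos 0-1: 'e' vs 'b' -> different
  pos 1-2: 'b' vs 'c' -> different
  pos 2-3: 'c' vs 'a' -> different
  pos 3-4: 'a' vs 'a' -> MATCH ('aa')
  pos 4-5: 'a' vs 'b' -> different
  pos 5-6: 'b' vs 'a' -> different
  pos 6-7: 'a' vs 'a' -> MATCH ('aa')
  pos 7-8: 'a' vs 'e' -> different
  pos 8-9: 'e' vs 'd' -> different
Consecutive identical pairs: ['aa', 'aa']
Count: 2

2


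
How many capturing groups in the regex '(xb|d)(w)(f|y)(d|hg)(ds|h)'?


To count capturing groups, count each '(' that starts a group.
Pattern: '(xb|d)(w)(f|y)(d|hg)(ds|h)'
Walking through the pattern:
  Position 0: '(' -> group #1
  Position 6: '(' -> group #2
  Position 9: '(' -> group #3
  Position 14: '(' -> group #4
  Position 20: '(' -> group #5
Total capturing groups: 5

5


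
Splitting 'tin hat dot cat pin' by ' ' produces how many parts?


Splitting by ' ' breaks the string at each occurrence of the separator.
Text: 'tin hat dot cat pin'
Parts after split:
  Part 1: 'tin'
  Part 2: 'hat'
  Part 3: 'dot'
  Part 4: 'cat'
  Part 5: 'pin'
Total parts: 5

5


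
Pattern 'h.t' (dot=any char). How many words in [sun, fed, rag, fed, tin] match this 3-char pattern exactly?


Pattern 'h.t' means: starts with 'h', any single char, ends with 't'.
Checking each word (must be exactly 3 chars):
  'sun' (len=3): no
  'fed' (len=3): no
  'rag' (len=3): no
  'fed' (len=3): no
  'tin' (len=3): no
Matching words: []
Total: 0

0


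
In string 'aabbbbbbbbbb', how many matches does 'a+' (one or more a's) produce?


Pattern 'a+' matches one or more consecutive a's.
String: 'aabbbbbbbbbb'
Scanning for runs of a:
  Match 1: 'aa' (length 2)
Total matches: 1

1


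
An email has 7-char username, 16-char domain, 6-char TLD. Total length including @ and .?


An email address has format: username@domain.tld
Username length: 7
'@' character: 1
Domain length: 16
'.' character: 1
TLD length: 6
Total = 7 + 1 + 16 + 1 + 6 = 31

31


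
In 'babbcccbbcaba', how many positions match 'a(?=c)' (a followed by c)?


Lookahead 'a(?=c)' matches 'a' only when followed by 'c'.
String: 'babbcccbbcaba'
Checking each position where char is 'a':
  pos 1: 'a' -> no (next='b')
  pos 10: 'a' -> no (next='b')
Matching positions: []
Count: 0

0


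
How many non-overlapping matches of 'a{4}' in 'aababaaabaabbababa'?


Pattern 'a{4}' matches exactly 4 consecutive a's (greedy, non-overlapping).
String: 'aababaaabaabbababa'
Scanning for runs of a's:
  Run at pos 0: 'aa' (length 2) -> 0 match(es)
  Run at pos 3: 'a' (length 1) -> 0 match(es)
  Run at pos 5: 'aaa' (length 3) -> 0 match(es)
  Run at pos 9: 'aa' (length 2) -> 0 match(es)
  Run at pos 13: 'a' (length 1) -> 0 match(es)
  Run at pos 15: 'a' (length 1) -> 0 match(es)
  Run at pos 17: 'a' (length 1) -> 0 match(es)
Matches found: []
Total: 0

0


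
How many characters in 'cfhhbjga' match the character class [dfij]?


Character class [dfij] matches any of: {d, f, i, j}
Scanning string 'cfhhbjga' character by character:
  pos 0: 'c' -> no
  pos 1: 'f' -> MATCH
  pos 2: 'h' -> no
  pos 3: 'h' -> no
  pos 4: 'b' -> no
  pos 5: 'j' -> MATCH
  pos 6: 'g' -> no
  pos 7: 'a' -> no
Total matches: 2

2


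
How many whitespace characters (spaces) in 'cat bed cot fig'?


\s matches whitespace characters (spaces, tabs, etc.).
Text: 'cat bed cot fig'
This text has 4 words separated by spaces.
Number of spaces = number of words - 1 = 4 - 1 = 3

3


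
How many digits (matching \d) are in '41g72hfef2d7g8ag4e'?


\d matches any digit 0-9.
Scanning '41g72hfef2d7g8ag4e':
  pos 0: '4' -> DIGIT
  pos 1: '1' -> DIGIT
  pos 3: '7' -> DIGIT
  pos 4: '2' -> DIGIT
  pos 9: '2' -> DIGIT
  pos 11: '7' -> DIGIT
  pos 13: '8' -> DIGIT
  pos 16: '4' -> DIGIT
Digits found: ['4', '1', '7', '2', '2', '7', '8', '4']
Total: 8

8


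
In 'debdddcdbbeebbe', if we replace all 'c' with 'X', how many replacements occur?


re.sub('c', 'X', text) replaces every occurrence of 'c' with 'X'.
Text: 'debdddcdbbeebbe'
Scanning for 'c':
  pos 6: 'c' -> replacement #1
Total replacements: 1

1


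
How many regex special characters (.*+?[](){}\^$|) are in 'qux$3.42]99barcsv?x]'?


Regex special characters are: . * + ? [ ] ( ) { } \ ^ $ |
Scanning 'qux$3.42]99barcsv?x]':
  pos 3: '$' -> SPECIAL
  pos 5: '.' -> SPECIAL
  pos 8: ']' -> SPECIAL
  pos 17: '?' -> SPECIAL
  pos 19: ']' -> SPECIAL
Special chars found: ['$', '.', ']', '?', ']']
Total: 5

5


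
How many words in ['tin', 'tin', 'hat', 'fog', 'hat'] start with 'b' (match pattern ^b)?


Pattern ^b anchors to start of word. Check which words begin with 'b':
  'tin' -> no
  'tin' -> no
  'hat' -> no
  'fog' -> no
  'hat' -> no
Matching words: []
Count: 0

0


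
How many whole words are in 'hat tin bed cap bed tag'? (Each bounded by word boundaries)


Word boundaries (\b) mark the start/end of each word.
Text: 'hat tin bed cap bed tag'
Splitting by whitespace:
  Word 1: 'hat'
  Word 2: 'tin'
  Word 3: 'bed'
  Word 4: 'cap'
  Word 5: 'bed'
  Word 6: 'tag'
Total whole words: 6

6


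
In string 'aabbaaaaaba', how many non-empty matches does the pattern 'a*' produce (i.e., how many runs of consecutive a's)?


Pattern 'a*' matches zero or more a's. We want non-empty runs of consecutive a's.
String: 'aabbaaaaaba'
Walking through the string to find runs of a's:
  Run 1: positions 0-1 -> 'aa'
  Run 2: positions 4-8 -> 'aaaaa'
  Run 3: positions 10-10 -> 'a'
Non-empty runs found: ['aa', 'aaaaa', 'a']
Count: 3

3


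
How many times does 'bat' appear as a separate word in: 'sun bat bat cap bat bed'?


Scanning each word for exact match 'bat':
  Word 1: 'sun' -> no
  Word 2: 'bat' -> MATCH
  Word 3: 'bat' -> MATCH
  Word 4: 'cap' -> no
  Word 5: 'bat' -> MATCH
  Word 6: 'bed' -> no
Total matches: 3

3


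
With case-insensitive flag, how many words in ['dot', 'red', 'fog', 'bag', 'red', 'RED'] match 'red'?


Case-insensitive matching: compare each word's lowercase form to 'red'.
  'dot' -> lower='dot' -> no
  'red' -> lower='red' -> MATCH
  'fog' -> lower='fog' -> no
  'bag' -> lower='bag' -> no
  'red' -> lower='red' -> MATCH
  'RED' -> lower='red' -> MATCH
Matches: ['red', 'red', 'RED']
Count: 3

3


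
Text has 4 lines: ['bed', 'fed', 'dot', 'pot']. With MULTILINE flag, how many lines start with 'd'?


With MULTILINE flag, ^ matches the start of each line.
Lines: ['bed', 'fed', 'dot', 'pot']
Checking which lines start with 'd':
  Line 1: 'bed' -> no
  Line 2: 'fed' -> no
  Line 3: 'dot' -> MATCH
  Line 4: 'pot' -> no
Matching lines: ['dot']
Count: 1

1


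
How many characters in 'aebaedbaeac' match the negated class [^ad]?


Negated class [^ad] matches any char NOT in {a, d}
Scanning 'aebaedbaeac':
  pos 0: 'a' -> no (excluded)
  pos 1: 'e' -> MATCH
  pos 2: 'b' -> MATCH
  pos 3: 'a' -> no (excluded)
  pos 4: 'e' -> MATCH
  pos 5: 'd' -> no (excluded)
  pos 6: 'b' -> MATCH
  pos 7: 'a' -> no (excluded)
  pos 8: 'e' -> MATCH
  pos 9: 'a' -> no (excluded)
  pos 10: 'c' -> MATCH
Total matches: 6

6


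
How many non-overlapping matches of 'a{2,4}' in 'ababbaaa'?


Pattern 'a{2,4}' matches between 2 and 4 consecutive a's (greedy).
String: 'ababbaaa'
Finding runs of a's and applying greedy matching:
  Run at pos 0: 'a' (length 1)
  Run at pos 2: 'a' (length 1)
  Run at pos 5: 'aaa' (length 3)
Matches: ['aaa']
Count: 1

1


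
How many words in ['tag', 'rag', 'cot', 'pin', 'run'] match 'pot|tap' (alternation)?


Alternation 'pot|tap' matches either 'pot' or 'tap'.
Checking each word:
  'tag' -> no
  'rag' -> no
  'cot' -> no
  'pin' -> no
  'run' -> no
Matches: []
Count: 0

0


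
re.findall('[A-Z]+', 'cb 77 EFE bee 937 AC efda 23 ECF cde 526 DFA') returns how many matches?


Pattern '[A-Z]+' finds one or more uppercase letters.
Text: 'cb 77 EFE bee 937 AC efda 23 ECF cde 526 DFA'
Scanning for matches:
  Match 1: 'EFE'
  Match 2: 'AC'
  Match 3: 'ECF'
  Match 4: 'DFA'
Total matches: 4

4


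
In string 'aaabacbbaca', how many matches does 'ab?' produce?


Pattern 'ab?' matches 'a' optionally followed by 'b'.
String: 'aaabacbbaca'
Scanning left to right for 'a' then checking next char:
  Match 1: 'a' (a not followed by b)
  Match 2: 'a' (a not followed by b)
  Match 3: 'ab' (a followed by b)
  Match 4: 'a' (a not followed by b)
  Match 5: 'a' (a not followed by b)
  Match 6: 'a' (a not followed by b)
Total matches: 6

6


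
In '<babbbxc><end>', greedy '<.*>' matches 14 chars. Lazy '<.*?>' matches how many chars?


Greedy '<.*>' tries to match as MUCH as possible.
Lazy '<.*?>' tries to match as LITTLE as possible.

String: '<babbbxc><end>'
Greedy '<.*>' starts at first '<' and extends to the LAST '>': '<babbbxc><end>' (14 chars)
Lazy '<.*?>' starts at first '<' and stops at the FIRST '>': '<babbbxc>' (9 chars)

9


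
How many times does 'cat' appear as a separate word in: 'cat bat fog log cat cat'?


Scanning each word for exact match 'cat':
  Word 1: 'cat' -> MATCH
  Word 2: 'bat' -> no
  Word 3: 'fog' -> no
  Word 4: 'log' -> no
  Word 5: 'cat' -> MATCH
  Word 6: 'cat' -> MATCH
Total matches: 3

3


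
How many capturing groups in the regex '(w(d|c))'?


To count capturing groups, count each '(' that starts a group.
Pattern: '(w(d|c))'
Walking through the pattern:
  Position 0: '(' -> group #1
  Position 2: '(' -> group #2
Total capturing groups: 2

2


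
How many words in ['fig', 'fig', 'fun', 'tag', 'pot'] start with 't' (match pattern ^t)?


Pattern ^t anchors to start of word. Check which words begin with 't':
  'fig' -> no
  'fig' -> no
  'fun' -> no
  'tag' -> MATCH (starts with 't')
  'pot' -> no
Matching words: ['tag']
Count: 1

1


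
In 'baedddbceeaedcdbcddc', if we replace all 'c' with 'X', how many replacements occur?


re.sub('c', 'X', text) replaces every occurrence of 'c' with 'X'.
Text: 'baedddbceeaedcdbcddc'
Scanning for 'c':
  pos 7: 'c' -> replacement #1
  pos 13: 'c' -> replacement #2
  pos 16: 'c' -> replacement #3
  pos 19: 'c' -> replacement #4
Total replacements: 4

4


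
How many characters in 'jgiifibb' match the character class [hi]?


Character class [hi] matches any of: {h, i}
Scanning string 'jgiifibb' character by character:
  pos 0: 'j' -> no
  pos 1: 'g' -> no
  pos 2: 'i' -> MATCH
  pos 3: 'i' -> MATCH
  pos 4: 'f' -> no
  pos 5: 'i' -> MATCH
  pos 6: 'b' -> no
  pos 7: 'b' -> no
Total matches: 3

3


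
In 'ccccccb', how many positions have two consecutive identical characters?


Looking for consecutive identical characters in 'ccccccb':
  pos 0-1: 'c' vs 'c' -> MATCH ('cc')
  pos 1-2: 'c' vs 'c' -> MATCH ('cc')
  pos 2-3: 'c' vs 'c' -> MATCH ('cc')
  pos 3-4: 'c' vs 'c' -> MATCH ('cc')
  pos 4-5: 'c' vs 'c' -> MATCH ('cc')
  pos 5-6: 'c' vs 'b' -> different
Consecutive identical pairs: ['cc', 'cc', 'cc', 'cc', 'cc']
Count: 5

5


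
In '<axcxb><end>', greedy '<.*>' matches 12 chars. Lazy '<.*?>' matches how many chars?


Greedy '<.*>' tries to match as MUCH as possible.
Lazy '<.*?>' tries to match as LITTLE as possible.

String: '<axcxb><end>'
Greedy '<.*>' starts at first '<' and extends to the LAST '>': '<axcxb><end>' (12 chars)
Lazy '<.*?>' starts at first '<' and stops at the FIRST '>': '<axcxb>' (7 chars)

7


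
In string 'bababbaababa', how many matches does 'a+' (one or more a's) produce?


Pattern 'a+' matches one or more consecutive a's.
String: 'bababbaababa'
Scanning for runs of a:
  Match 1: 'a' (length 1)
  Match 2: 'a' (length 1)
  Match 3: 'aa' (length 2)
  Match 4: 'a' (length 1)
  Match 5: 'a' (length 1)
Total matches: 5

5


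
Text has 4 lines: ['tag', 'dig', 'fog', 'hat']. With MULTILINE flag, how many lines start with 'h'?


With MULTILINE flag, ^ matches the start of each line.
Lines: ['tag', 'dig', 'fog', 'hat']
Checking which lines start with 'h':
  Line 1: 'tag' -> no
  Line 2: 'dig' -> no
  Line 3: 'fog' -> no
  Line 4: 'hat' -> MATCH
Matching lines: ['hat']
Count: 1

1


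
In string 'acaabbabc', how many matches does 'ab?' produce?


Pattern 'ab?' matches 'a' optionally followed by 'b'.
String: 'acaabbabc'
Scanning left to right for 'a' then checking next char:
  Match 1: 'a' (a not followed by b)
  Match 2: 'a' (a not followed by b)
  Match 3: 'ab' (a followed by b)
  Match 4: 'ab' (a followed by b)
Total matches: 4

4


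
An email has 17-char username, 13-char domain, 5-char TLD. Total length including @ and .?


An email address has format: username@domain.tld
Username length: 17
'@' character: 1
Domain length: 13
'.' character: 1
TLD length: 5
Total = 17 + 1 + 13 + 1 + 5 = 37

37


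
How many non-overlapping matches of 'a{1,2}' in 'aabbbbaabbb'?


Pattern 'a{1,2}' matches between 1 and 2 consecutive a's (greedy).
String: 'aabbbbaabbb'
Finding runs of a's and applying greedy matching:
  Run at pos 0: 'aa' (length 2)
  Run at pos 6: 'aa' (length 2)
Matches: ['aa', 'aa']
Count: 2

2


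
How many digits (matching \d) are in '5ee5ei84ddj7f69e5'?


\d matches any digit 0-9.
Scanning '5ee5ei84ddj7f69e5':
  pos 0: '5' -> DIGIT
  pos 3: '5' -> DIGIT
  pos 6: '8' -> DIGIT
  pos 7: '4' -> DIGIT
  pos 11: '7' -> DIGIT
  pos 13: '6' -> DIGIT
  pos 14: '9' -> DIGIT
  pos 16: '5' -> DIGIT
Digits found: ['5', '5', '8', '4', '7', '6', '9', '5']
Total: 8

8


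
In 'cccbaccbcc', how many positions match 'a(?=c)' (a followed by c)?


Lookahead 'a(?=c)' matches 'a' only when followed by 'c'.
String: 'cccbaccbcc'
Checking each position where char is 'a':
  pos 4: 'a' -> MATCH (next='c')
Matching positions: [4]
Count: 1

1


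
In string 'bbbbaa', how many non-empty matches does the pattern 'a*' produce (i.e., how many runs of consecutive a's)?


Pattern 'a*' matches zero or more a's. We want non-empty runs of consecutive a's.
String: 'bbbbaa'
Walking through the string to find runs of a's:
  Run 1: positions 4-5 -> 'aa'
Non-empty runs found: ['aa']
Count: 1

1
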